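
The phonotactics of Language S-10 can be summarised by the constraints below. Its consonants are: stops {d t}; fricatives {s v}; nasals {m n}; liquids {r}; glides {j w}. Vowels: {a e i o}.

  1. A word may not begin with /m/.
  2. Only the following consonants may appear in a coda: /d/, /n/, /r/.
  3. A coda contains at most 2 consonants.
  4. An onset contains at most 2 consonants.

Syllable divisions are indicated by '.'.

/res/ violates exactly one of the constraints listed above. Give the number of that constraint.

2

/res/: syllable 1 coda contains /s/, which is not a licensed coda consonant.
This is a violation of constraint 2: "Only the following consonants may appear in a coda: /d/, /n/, /r/."
The remaining constraints (1, 3, 4) are satisfied.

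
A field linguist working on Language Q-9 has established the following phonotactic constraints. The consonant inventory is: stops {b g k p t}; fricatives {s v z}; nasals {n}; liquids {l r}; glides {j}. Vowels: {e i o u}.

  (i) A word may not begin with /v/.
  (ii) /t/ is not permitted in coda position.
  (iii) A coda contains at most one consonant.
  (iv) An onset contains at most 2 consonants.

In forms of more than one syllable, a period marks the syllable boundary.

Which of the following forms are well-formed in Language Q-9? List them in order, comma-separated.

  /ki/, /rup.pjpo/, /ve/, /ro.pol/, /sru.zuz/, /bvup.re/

/ki/, /ro.pol/, /sru.zuz/, /bvup.re/

/ki/ — σ1 onset /k/, coda /∅/ ok → well-formed
/rup.pjpo/ — violates constraint (iv): syllable 2 onset /pjp/ has 3 consonants (> 2) → ill-formed
/ve/ — violates constraint (i): word begins with /v/ → ill-formed
/ro.pol/ — σ1 onset /r/, coda /∅/ ok; σ2 onset /p/, coda /l/ ok → well-formed
/sru.zuz/ — σ1 onset /sr/ (2C), coda /∅/ ok; σ2 onset /z/, coda /z/ ok → well-formed
/bvup.re/ — σ1 onset /bv/ (2C), coda /p/ ok; σ2 onset /r/, coda /∅/ ok → well-formed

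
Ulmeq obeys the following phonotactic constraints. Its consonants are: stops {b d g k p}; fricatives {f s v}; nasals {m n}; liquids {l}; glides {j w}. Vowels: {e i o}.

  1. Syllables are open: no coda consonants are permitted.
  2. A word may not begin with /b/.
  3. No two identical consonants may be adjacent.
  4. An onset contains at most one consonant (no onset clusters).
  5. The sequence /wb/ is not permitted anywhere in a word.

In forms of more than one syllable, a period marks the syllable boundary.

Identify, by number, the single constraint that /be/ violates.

/be/: word begins with /b/.
This is a violation of constraint 2: "A word may not begin with /b/."
The remaining constraints (1, 3, 4, 5) are satisfied.

2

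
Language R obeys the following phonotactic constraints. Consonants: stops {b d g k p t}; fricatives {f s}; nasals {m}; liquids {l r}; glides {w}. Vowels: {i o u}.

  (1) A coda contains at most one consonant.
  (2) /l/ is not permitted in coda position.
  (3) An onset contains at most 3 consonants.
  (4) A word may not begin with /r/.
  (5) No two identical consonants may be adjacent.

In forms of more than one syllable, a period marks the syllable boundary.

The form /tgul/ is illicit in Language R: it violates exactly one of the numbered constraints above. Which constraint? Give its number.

/tgul/: syllable 1 coda contains /l/.
This is a violation of constraint 2: "/l/ is not permitted in coda position."
The remaining constraints (1, 3, 4, 5) are satisfied.

2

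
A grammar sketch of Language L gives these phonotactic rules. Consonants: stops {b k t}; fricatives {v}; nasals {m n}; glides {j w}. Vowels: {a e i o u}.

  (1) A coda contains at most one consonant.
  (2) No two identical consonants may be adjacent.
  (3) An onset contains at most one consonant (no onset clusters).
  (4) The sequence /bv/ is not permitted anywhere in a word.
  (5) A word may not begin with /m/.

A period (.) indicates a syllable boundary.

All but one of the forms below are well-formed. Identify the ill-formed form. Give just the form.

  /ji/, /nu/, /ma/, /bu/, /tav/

/ma/

/ji/ — σ1 onset /j/, coda /∅/ ok → well-formed
/nu/ — σ1 onset /n/, coda /∅/ ok → well-formed
/ma/ — violates constraint 5: word begins with /m/ → ill-formed
/bu/ — σ1 onset /b/, coda /∅/ ok → well-formed
/tav/ — σ1 onset /t/, coda /v/ ok → well-formed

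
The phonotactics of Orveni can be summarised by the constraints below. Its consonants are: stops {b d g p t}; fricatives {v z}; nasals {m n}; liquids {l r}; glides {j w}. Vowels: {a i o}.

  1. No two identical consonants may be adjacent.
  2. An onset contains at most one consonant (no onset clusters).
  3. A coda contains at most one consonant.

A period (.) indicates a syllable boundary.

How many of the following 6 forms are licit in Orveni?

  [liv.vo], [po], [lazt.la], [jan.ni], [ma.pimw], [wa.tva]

[liv.vo] — violates constraint 1: adjacent identical consonants /vv/ → illicit
[po] — σ1 onset /p/, coda /∅/ ok → licit
[lazt.la] — violates constraint 3: syllable 1 coda /zt/ has 2 consonants (> 1) → illicit
[jan.ni] — violates constraint 1: adjacent identical consonants /nn/ → illicit
[ma.pimw] — violates constraint 3: syllable 2 coda /mw/ has 2 consonants (> 1) → illicit
[wa.tva] — violates constraint 2: syllable 2 onset /tv/ has 2 consonants (> 1) → illicit
Licit: [po] → 1.

1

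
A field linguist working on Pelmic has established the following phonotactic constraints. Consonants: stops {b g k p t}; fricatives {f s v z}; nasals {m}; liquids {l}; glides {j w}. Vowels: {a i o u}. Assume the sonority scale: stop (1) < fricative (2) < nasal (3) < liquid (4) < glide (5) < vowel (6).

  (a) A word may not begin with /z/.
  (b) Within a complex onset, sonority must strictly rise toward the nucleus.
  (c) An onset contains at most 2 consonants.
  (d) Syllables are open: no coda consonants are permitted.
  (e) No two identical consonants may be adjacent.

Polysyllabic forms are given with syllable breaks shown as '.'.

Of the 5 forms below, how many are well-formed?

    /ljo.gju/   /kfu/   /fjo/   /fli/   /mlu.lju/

/ljo.gju/ — σ1 onset /lj/ (4→5 rises), coda /∅/ ok; σ2 onset /gj/ (1→5 rises), coda /∅/ ok → well-formed
/kfu/ — σ1 onset /kf/ (1→2 rises), coda /∅/ ok → well-formed
/fjo/ — σ1 onset /fj/ (2→5 rises), coda /∅/ ok → well-formed
/fli/ — σ1 onset /fl/ (2→4 rises), coda /∅/ ok → well-formed
/mlu.lju/ — σ1 onset /ml/ (3→4 rises), coda /∅/ ok; σ2 onset /lj/ (4→5 rises), coda /∅/ ok → well-formed
Well-formed: /ljo.gju/, /kfu/, /fjo/, /fli/, /mlu.lju/ → 5.

5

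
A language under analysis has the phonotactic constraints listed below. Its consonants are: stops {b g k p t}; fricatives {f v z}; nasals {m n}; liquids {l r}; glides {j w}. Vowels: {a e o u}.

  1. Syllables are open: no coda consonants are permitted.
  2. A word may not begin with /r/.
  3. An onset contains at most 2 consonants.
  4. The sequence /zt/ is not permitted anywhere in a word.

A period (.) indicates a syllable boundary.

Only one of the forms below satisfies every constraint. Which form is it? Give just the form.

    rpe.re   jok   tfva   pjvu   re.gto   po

rpe.re — violates constraint 2: word begins with /r/ → phonotactically illegal
jok — violates constraint 1: syllable 1 coda /k/ has 1 consonant (> 0) → phonotactically illegal
tfva — violates constraint 3: syllable 1 onset /tfv/ has 3 consonants (> 2) → phonotactically illegal
pjvu — violates constraint 3: syllable 1 onset /pjv/ has 3 consonants (> 2) → phonotactically illegal
re.gto — violates constraint 2: word begins with /r/ → phonotactically illegal
po — σ1 onset /p/, coda /∅/ ok → phonotactically legal

po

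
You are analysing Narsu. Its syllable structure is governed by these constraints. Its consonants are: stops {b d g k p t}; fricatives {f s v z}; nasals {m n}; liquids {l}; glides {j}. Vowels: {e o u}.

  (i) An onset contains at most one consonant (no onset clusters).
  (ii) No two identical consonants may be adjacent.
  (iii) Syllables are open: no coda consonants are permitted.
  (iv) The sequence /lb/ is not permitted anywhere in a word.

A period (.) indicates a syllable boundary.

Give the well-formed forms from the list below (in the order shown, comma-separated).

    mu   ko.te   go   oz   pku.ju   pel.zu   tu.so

mu, ko.te, go, tu.so

mu — σ1 onset /m/, coda /∅/ ok → well-formed
ko.te — σ1 onset /k/, coda /∅/ ok; σ2 onset /t/, coda /∅/ ok → well-formed
go — σ1 onset /g/, coda /∅/ ok → well-formed
oz — violates constraint (iii): syllable 1 coda /z/ has 1 consonant (> 0) → ill-formed
pku.ju — violates constraint (i): syllable 1 onset /pk/ has 2 consonants (> 1) → ill-formed
pel.zu — violates constraint (iii): syllable 1 coda /l/ has 1 consonant (> 0) → ill-formed
tu.so — σ1 onset /t/, coda /∅/ ok; σ2 onset /s/, coda /∅/ ok → well-formed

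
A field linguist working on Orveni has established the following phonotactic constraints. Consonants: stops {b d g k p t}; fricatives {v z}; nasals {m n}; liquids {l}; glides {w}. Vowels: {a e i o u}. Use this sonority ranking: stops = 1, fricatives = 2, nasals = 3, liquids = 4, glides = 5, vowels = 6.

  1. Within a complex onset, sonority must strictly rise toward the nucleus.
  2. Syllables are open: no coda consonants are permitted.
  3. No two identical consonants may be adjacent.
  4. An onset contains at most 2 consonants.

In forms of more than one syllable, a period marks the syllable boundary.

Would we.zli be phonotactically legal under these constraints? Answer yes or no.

yes

we.zli — σ1 onset /w/, coda /∅/ ok; σ2 onset /zl/ (2→4 rises), coda /∅/ ok → phonotactically legal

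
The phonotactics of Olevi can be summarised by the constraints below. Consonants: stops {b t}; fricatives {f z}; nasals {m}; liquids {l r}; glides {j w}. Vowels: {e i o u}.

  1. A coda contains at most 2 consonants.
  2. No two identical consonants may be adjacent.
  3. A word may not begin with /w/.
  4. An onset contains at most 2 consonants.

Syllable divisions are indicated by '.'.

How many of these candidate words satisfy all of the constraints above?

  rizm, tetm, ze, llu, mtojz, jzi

rizm — σ1 onset /r/, coda /zm/ (2C) ok → licit
tetm — σ1 onset /t/, coda /tm/ (2C) ok → licit
ze — σ1 onset /z/, coda /∅/ ok → licit
llu — violates constraint 2: adjacent identical consonants /ll/ → illicit
mtojz — σ1 onset /mt/ (2C), coda /jz/ (2C) ok → licit
jzi — σ1 onset /jz/ (2C), coda /∅/ ok → licit
Licit: rizm, tetm, ze, mtojz, jzi → 5.

5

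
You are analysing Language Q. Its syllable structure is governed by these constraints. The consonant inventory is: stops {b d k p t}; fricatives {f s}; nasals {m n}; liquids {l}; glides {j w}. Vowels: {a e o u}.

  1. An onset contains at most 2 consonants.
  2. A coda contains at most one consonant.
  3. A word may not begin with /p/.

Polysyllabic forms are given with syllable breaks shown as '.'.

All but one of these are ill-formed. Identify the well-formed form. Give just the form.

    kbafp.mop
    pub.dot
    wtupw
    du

du

kbafp.mop — violates constraint 2: syllable 1 coda /fp/ has 2 consonants (> 1) → ill-formed
pub.dot — violates constraint 3: word begins with /p/ → ill-formed
wtupw — violates constraint 2: syllable 1 coda /pw/ has 2 consonants (> 1) → ill-formed
du — σ1 onset /d/, coda /∅/ ok → well-formed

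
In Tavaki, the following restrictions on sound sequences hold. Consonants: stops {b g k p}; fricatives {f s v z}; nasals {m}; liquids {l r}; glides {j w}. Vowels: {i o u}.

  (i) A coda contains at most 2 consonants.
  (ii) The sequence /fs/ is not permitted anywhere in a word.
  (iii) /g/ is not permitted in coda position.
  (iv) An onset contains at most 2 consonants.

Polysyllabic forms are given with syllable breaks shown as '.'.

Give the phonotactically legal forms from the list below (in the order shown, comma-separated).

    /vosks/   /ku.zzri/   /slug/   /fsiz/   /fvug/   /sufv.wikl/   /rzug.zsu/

/sufv.wikl/

/vosks/ — violates constraint (i): syllable 1 coda /sks/ has 3 consonants (> 2) → phonotactically illegal
/ku.zzri/ — violates constraint (iv): syllable 2 onset /zzr/ has 3 consonants (> 2) → phonotactically illegal
/slug/ — violates constraint (iii): syllable 1 coda contains /g/ → phonotactically illegal
/fsiz/ — violates constraint (ii): contains banned sequence /fs/ → phonotactically illegal
/fvug/ — violates constraint (iii): syllable 1 coda contains /g/ → phonotactically illegal
/sufv.wikl/ — σ1 onset /s/, coda /fv/ (2C) ok; σ2 onset /w/, coda /kl/ (2C) ok → phonotactically legal
/rzug.zsu/ — violates constraint (iii): syllable 1 coda contains /g/ → phonotactically illegal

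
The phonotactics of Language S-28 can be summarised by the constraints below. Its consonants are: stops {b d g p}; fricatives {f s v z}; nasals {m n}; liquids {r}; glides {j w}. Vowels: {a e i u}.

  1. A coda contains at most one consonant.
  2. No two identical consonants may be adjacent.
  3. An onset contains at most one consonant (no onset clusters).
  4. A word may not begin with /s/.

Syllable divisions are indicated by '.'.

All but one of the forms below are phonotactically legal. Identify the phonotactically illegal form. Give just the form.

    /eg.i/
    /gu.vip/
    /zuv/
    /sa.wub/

/eg.i/ — σ1 onset /∅/, coda /g/ ok; σ2 onset /∅/, coda /∅/ ok → phonotactically legal
/gu.vip/ — σ1 onset /g/, coda /∅/ ok; σ2 onset /v/, coda /p/ ok → phonotactically legal
/zuv/ — σ1 onset /z/, coda /v/ ok → phonotactically legal
/sa.wub/ — violates constraint 4: word begins with /s/ → phonotactically illegal

/sa.wub/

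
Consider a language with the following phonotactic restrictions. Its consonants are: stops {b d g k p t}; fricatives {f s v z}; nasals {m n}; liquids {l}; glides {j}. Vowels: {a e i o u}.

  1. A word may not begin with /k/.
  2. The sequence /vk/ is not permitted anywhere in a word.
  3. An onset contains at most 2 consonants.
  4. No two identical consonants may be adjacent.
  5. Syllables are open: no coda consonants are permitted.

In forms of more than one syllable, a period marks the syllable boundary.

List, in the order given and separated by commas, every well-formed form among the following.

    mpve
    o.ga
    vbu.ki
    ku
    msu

o.ga, vbu.ki, msu

mpve — violates constraint 3: syllable 1 onset /mpv/ has 3 consonants (> 2) → ill-formed
o.ga — σ1 onset /∅/, coda /∅/ ok; σ2 onset /g/, coda /∅/ ok → well-formed
vbu.ki — σ1 onset /vb/ (2C), coda /∅/ ok; σ2 onset /k/, coda /∅/ ok → well-formed
ku — violates constraint 1: word begins with /k/ → ill-formed
msu — σ1 onset /ms/ (2C), coda /∅/ ok → well-formed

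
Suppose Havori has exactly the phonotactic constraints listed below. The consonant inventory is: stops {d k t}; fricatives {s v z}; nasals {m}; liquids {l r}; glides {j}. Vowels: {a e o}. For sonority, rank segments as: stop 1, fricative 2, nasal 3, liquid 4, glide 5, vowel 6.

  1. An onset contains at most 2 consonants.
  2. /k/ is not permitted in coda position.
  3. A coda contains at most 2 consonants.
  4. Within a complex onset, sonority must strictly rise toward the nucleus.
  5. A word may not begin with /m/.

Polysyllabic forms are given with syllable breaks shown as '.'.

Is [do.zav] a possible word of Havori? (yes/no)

yes

[do.zav] — σ1 onset /d/, coda /∅/ ok; σ2 onset /z/, coda /v/ ok → licit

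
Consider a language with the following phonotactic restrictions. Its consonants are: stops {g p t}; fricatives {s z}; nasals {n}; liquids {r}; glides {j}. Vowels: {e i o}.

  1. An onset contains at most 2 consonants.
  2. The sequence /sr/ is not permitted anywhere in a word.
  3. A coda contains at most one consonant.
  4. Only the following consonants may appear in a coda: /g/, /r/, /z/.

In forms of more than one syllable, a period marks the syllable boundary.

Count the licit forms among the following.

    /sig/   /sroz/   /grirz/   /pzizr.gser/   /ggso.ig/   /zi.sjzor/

/sig/ — σ1 onset /s/, coda /g/ ok → licit
/sroz/ — violates constraint 2: contains banned sequence /sr/ → illicit
/grirz/ — violates constraint 3: syllable 1 coda /rz/ has 2 consonants (> 1) → illicit
/pzizr.gser/ — violates constraint 3: syllable 1 coda /zr/ has 2 consonants (> 1) → illicit
/ggso.ig/ — violates constraint 1: syllable 1 onset /ggs/ has 3 consonants (> 2) → illicit
/zi.sjzor/ — violates constraint 1: syllable 2 onset /sjz/ has 3 consonants (> 2) → illicit
Licit: /sig/ → 1.

1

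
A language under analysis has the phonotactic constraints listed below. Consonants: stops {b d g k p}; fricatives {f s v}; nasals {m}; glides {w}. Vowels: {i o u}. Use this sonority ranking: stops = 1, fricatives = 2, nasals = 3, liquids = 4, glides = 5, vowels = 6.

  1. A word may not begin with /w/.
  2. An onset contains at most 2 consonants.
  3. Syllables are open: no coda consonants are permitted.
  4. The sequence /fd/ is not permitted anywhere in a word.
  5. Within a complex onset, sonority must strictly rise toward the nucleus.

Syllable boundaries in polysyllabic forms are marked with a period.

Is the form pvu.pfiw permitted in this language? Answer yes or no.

pvu.pfiw — violates constraint 3: syllable 2 coda /w/ has 1 consonant (> 0) → not permitted

no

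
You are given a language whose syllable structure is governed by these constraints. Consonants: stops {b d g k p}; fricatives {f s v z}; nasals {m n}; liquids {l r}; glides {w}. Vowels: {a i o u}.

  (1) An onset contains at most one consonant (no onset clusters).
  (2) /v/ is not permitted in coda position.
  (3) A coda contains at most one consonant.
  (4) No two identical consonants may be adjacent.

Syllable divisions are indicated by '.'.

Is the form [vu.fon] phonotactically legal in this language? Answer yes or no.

[vu.fon] — σ1 onset /v/, coda /∅/ ok; σ2 onset /f/, coda /n/ ok → phonotactically legal

yes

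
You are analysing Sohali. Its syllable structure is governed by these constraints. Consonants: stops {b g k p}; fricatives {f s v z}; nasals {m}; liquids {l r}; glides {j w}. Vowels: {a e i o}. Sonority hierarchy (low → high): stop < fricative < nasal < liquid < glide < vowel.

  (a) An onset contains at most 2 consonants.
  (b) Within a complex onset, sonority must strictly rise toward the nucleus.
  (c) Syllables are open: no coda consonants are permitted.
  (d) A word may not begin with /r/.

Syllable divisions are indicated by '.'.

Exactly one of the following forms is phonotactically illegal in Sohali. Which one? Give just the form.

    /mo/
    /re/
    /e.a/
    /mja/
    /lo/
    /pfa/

/mo/ — σ1 onset /m/, coda /∅/ ok → phonotactically legal
/re/ — violates constraint (d): word begins with /r/ → phonotactically illegal
/e.a/ — σ1 onset /∅/, coda /∅/ ok; σ2 onset /∅/, coda /∅/ ok → phonotactically legal
/mja/ — σ1 onset /mj/ (3→5 rises), coda /∅/ ok → phonotactically legal
/lo/ — σ1 onset /l/, coda /∅/ ok → phonotactically legal
/pfa/ — σ1 onset /pf/ (1→2 rises), coda /∅/ ok → phonotactically legal

/re/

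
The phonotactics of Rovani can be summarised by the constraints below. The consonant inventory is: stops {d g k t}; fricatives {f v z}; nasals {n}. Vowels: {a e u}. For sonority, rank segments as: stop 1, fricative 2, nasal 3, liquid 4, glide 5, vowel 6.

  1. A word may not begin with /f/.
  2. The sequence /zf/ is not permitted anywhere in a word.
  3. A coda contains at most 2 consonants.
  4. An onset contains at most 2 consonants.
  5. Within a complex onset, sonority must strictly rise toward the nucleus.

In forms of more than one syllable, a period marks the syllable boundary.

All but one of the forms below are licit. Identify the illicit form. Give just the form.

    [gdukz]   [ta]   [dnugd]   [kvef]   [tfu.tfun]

[gdukz] — violates constraint 5: syllable 1 onset /gd/: /g/ (stop, 1) → /d/ (stop, 1) does not rise → illicit
[ta] — σ1 onset /t/, coda /∅/ ok → licit
[dnugd] — σ1 onset /dn/ (1→3 rises), coda /gd/ (2C) ok → licit
[kvef] — σ1 onset /kv/ (1→2 rises), coda /f/ ok → licit
[tfu.tfun] — σ1 onset /tf/ (1→2 rises), coda /∅/ ok; σ2 onset /tf/ (1→2 rises), coda /n/ ok → licit

[gdukz]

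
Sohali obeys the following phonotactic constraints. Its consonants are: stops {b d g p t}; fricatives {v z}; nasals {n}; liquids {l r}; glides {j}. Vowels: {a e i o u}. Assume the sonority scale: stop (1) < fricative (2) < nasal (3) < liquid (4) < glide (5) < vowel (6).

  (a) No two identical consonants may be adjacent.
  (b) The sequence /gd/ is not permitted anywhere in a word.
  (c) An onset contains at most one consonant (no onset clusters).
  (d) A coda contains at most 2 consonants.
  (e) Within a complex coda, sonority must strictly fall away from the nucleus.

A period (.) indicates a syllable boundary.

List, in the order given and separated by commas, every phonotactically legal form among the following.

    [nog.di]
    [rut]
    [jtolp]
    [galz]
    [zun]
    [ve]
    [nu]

[rut], [galz], [zun], [ve], [nu]

[nog.di] — violates constraint (b): contains banned sequence /gd/ → phonotactically illegal
[rut] — σ1 onset /r/, coda /t/ ok → phonotactically legal
[jtolp] — violates constraint (c): syllable 1 onset /jt/ has 2 consonants (> 1) → phonotactically illegal
[galz] — σ1 onset /g/, coda /lz/ (4→2 falls) ok → phonotactically legal
[zun] — σ1 onset /z/, coda /n/ ok → phonotactically legal
[ve] — σ1 onset /v/, coda /∅/ ok → phonotactically legal
[nu] — σ1 onset /n/, coda /∅/ ok → phonotactically legal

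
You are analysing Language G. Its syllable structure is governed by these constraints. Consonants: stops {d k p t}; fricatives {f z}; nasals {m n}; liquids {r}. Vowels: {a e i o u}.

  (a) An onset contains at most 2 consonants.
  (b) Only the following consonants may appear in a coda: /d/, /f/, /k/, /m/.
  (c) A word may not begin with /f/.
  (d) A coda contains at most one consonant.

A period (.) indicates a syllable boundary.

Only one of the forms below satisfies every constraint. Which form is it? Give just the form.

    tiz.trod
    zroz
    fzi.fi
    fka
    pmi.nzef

pmi.nzef

tiz.trod — violates constraint (b): syllable 1 coda contains /z/, which is not a licensed coda consonant → not permitted
zroz — violates constraint (b): syllable 1 coda contains /z/, which is not a licensed coda consonant → not permitted
fzi.fi — violates constraint (c): word begins with /f/ → not permitted
fka — violates constraint (c): word begins with /f/ → not permitted
pmi.nzef — σ1 onset /pm/ (2C), coda /∅/ ok; σ2 onset /nz/ (2C), coda /f/ ok → permitted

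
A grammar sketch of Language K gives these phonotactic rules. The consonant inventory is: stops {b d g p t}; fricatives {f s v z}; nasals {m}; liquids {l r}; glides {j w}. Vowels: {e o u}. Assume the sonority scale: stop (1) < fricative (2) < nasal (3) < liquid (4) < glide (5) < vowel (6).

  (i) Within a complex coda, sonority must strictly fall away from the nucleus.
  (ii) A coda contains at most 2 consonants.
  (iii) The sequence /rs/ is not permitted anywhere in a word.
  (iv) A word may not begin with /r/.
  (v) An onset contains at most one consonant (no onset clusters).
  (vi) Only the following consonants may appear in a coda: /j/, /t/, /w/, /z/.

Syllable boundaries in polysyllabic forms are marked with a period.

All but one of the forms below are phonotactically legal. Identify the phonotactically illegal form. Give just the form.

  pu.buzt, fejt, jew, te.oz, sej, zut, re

pu.buzt — σ1 onset /p/, coda /∅/ ok; σ2 onset /b/, coda /zt/ (2→1 falls) ok → phonotactically legal
fejt — σ1 onset /f/, coda /jt/ (5→1 falls) ok → phonotactically legal
jew — σ1 onset /j/, coda /w/ ok → phonotactically legal
te.oz — σ1 onset /t/, coda /∅/ ok; σ2 onset /∅/, coda /z/ ok → phonotactically legal
sej — σ1 onset /s/, coda /j/ ok → phonotactically legal
zut — σ1 onset /z/, coda /t/ ok → phonotactically legal
re — violates constraint (iv): word begins with /r/ → phonotactically illegal

re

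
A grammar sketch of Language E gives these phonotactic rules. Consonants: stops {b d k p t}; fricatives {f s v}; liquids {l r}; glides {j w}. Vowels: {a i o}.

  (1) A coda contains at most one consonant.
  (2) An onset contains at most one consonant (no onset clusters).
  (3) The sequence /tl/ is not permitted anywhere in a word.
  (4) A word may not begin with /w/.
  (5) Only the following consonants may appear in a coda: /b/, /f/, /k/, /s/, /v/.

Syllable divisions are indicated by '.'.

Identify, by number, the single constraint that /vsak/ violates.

/vsak/: syllable 1 onset /vs/ has 2 consonants (> 1).
This is a violation of constraint 2: "An onset contains at most one consonant (no onset clusters)."
The remaining constraints (1, 3, 4, 5) are satisfied.

2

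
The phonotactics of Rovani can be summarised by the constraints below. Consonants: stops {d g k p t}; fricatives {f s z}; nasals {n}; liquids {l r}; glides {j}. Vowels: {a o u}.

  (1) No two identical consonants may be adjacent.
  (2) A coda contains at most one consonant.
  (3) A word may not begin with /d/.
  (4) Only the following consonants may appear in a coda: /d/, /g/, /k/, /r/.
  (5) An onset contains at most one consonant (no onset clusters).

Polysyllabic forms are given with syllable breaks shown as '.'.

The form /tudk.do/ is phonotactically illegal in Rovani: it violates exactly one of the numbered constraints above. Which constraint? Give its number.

/tudk.do/: syllable 1 coda /dk/ has 2 consonants (> 1).
This is a violation of constraint 2: "A coda contains at most one consonant."
The remaining constraints (1, 3, 4, 5) are satisfied.

2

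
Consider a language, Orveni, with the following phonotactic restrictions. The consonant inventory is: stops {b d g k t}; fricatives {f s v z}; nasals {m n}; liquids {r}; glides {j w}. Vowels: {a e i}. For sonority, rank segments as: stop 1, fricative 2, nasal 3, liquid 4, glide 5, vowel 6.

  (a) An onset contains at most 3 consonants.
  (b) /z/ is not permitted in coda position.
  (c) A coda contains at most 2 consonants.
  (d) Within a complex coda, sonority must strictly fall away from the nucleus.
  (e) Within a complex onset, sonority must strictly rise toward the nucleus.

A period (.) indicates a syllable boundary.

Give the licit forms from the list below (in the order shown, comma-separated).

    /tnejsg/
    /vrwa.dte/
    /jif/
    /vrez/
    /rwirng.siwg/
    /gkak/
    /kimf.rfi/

/tnejsg/ — violates constraint (c): syllable 1 coda /jsg/ has 3 consonants (> 2) → illicit
/vrwa.dte/ — violates constraint (e): syllable 2 onset /dt/: /d/ (stop, 1) → /t/ (stop, 1) does not rise → illicit
/jif/ — σ1 onset /j/, coda /f/ ok → licit
/vrez/ — violates constraint (b): syllable 1 coda contains /z/ → illicit
/rwirng.siwg/ — violates constraint (c): syllable 1 coda /rng/ has 3 consonants (> 2) → illicit
/gkak/ — violates constraint (e): syllable 1 onset /gk/: /g/ (stop, 1) → /k/ (stop, 1) does not rise → illicit
/kimf.rfi/ — violates constraint (e): syllable 2 onset /rf/: /r/ (liquid, 4) → /f/ (fricative, 2) does not rise → illicit

/jif/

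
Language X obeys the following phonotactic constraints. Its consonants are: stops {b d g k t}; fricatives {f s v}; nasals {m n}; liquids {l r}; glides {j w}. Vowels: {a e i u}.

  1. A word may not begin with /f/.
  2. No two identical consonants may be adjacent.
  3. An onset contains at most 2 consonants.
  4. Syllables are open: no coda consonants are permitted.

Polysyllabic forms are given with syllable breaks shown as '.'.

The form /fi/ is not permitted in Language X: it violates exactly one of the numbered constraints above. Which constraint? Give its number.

/fi/: word begins with /f/.
This is a violation of constraint 1: "A word may not begin with /f/."
The remaining constraints (2, 3, 4) are satisfied.

1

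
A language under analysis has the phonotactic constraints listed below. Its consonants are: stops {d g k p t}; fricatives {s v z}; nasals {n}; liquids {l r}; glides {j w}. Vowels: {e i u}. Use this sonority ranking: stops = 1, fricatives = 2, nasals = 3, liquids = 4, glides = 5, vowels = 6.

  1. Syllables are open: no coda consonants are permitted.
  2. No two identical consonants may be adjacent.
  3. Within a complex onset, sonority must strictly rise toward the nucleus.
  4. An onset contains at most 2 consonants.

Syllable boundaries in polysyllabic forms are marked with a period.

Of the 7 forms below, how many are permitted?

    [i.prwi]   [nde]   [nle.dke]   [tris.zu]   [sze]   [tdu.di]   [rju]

1

[i.prwi] — violates constraint 4: syllable 2 onset /prw/ has 3 consonants (> 2) → not permitted
[nde] — violates constraint 3: syllable 1 onset /nd/: /n/ (nasal, 3) → /d/ (stop, 1) does not rise → not permitted
[nle.dke] — violates constraint 3: syllable 2 onset /dk/: /d/ (stop, 1) → /k/ (stop, 1) does not rise → not permitted
[tris.zu] — violates constraint 1: syllable 1 coda /s/ has 1 consonant (> 0) → not permitted
[sze] — violates constraint 3: syllable 1 onset /sz/: /s/ (fricative, 2) → /z/ (fricative, 2) does not rise → not permitted
[tdu.di] — violates constraint 3: syllable 1 onset /td/: /t/ (stop, 1) → /d/ (stop, 1) does not rise → not permitted
[rju] — σ1 onset /rj/ (4→5 rises), coda /∅/ ok → permitted
Permitted: [rju] → 1.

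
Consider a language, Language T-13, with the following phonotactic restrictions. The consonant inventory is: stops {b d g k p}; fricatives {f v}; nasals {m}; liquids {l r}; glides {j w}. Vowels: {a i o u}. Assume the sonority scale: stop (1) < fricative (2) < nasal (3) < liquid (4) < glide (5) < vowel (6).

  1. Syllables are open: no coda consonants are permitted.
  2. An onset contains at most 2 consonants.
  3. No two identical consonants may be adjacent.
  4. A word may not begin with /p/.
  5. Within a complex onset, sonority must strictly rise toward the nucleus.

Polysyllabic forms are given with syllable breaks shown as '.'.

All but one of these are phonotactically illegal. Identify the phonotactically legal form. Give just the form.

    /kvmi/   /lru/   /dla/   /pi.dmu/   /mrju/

/kvmi/ — violates constraint 2: syllable 1 onset /kvm/ has 3 consonants (> 2) → phonotactically illegal
/lru/ — violates constraint 5: syllable 1 onset /lr/: /l/ (liquid, 4) → /r/ (liquid, 4) does not rise → phonotactically illegal
/dla/ — σ1 onset /dl/ (1→4 rises), coda /∅/ ok → phonotactically legal
/pi.dmu/ — violates constraint 4: word begins with /p/ → phonotactically illegal
/mrju/ — violates constraint 2: syllable 1 onset /mrj/ has 3 consonants (> 2) → phonotactically illegal

/dla/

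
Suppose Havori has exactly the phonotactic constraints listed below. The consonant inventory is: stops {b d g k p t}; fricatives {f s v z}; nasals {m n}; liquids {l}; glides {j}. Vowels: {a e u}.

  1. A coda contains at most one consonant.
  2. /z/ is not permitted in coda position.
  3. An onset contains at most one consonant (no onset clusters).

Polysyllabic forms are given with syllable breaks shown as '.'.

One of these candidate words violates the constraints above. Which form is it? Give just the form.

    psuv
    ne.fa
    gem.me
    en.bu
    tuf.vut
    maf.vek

psuv — violates constraint 3: syllable 1 onset /ps/ has 2 consonants (> 1) → not permitted
ne.fa — σ1 onset /n/, coda /∅/ ok; σ2 onset /f/, coda /∅/ ok → permitted
gem.me — σ1 onset /g/, coda /m/ ok; σ2 onset /m/, coda /∅/ ok → permitted
en.bu — σ1 onset /∅/, coda /n/ ok; σ2 onset /b/, coda /∅/ ok → permitted
tuf.vut — σ1 onset /t/, coda /f/ ok; σ2 onset /v/, coda /t/ ok → permitted
maf.vek — σ1 onset /m/, coda /f/ ok; σ2 onset /v/, coda /k/ ok → permitted

psuv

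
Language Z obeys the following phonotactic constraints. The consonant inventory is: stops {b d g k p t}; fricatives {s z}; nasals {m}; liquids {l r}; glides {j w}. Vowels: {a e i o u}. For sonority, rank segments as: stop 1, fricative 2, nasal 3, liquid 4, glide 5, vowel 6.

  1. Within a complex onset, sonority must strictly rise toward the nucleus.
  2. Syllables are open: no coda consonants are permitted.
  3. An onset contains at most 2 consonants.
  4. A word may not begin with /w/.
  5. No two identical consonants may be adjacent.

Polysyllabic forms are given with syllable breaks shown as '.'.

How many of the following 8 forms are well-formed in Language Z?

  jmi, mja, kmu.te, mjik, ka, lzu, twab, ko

4

jmi — violates constraint 1: syllable 1 onset /jm/: /j/ (glide, 5) → /m/ (nasal, 3) does not rise → ill-formed
mja — σ1 onset /mj/ (3→5 rises), coda /∅/ ok → well-formed
kmu.te — σ1 onset /km/ (1→3 rises), coda /∅/ ok; σ2 onset /t/, coda /∅/ ok → well-formed
mjik — violates constraint 2: syllable 1 coda /k/ has 1 consonant (> 0) → ill-formed
ka — σ1 onset /k/, coda /∅/ ok → well-formed
lzu — violates constraint 1: syllable 1 onset /lz/: /l/ (liquid, 4) → /z/ (fricative, 2) does not rise → ill-formed
twab — violates constraint 2: syllable 1 coda /b/ has 1 consonant (> 0) → ill-formed
ko — σ1 onset /k/, coda /∅/ ok → well-formed
Well-formed: mja, kmu.te, ka, ko → 4.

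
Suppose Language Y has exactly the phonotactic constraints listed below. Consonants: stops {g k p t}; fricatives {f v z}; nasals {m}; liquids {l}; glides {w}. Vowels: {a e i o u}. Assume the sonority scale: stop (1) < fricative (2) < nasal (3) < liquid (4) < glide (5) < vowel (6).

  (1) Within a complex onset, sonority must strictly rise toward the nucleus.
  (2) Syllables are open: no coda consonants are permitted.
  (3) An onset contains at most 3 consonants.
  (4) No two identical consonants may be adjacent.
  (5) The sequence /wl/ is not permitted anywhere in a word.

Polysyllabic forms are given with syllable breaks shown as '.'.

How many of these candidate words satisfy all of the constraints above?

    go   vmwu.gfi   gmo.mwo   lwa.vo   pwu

go — σ1 onset /g/, coda /∅/ ok → phonotactically legal
vmwu.gfi — σ1 onset /vmw/ (2→3→5 rises), coda /∅/ ok; σ2 onset /gf/ (1→2 rises), coda /∅/ ok → phonotactically legal
gmo.mwo — σ1 onset /gm/ (1→3 rises), coda /∅/ ok; σ2 onset /mw/ (3→5 rises), coda /∅/ ok → phonotactically legal
lwa.vo — σ1 onset /lw/ (4→5 rises), coda /∅/ ok; σ2 onset /v/, coda /∅/ ok → phonotactically legal
pwu — σ1 onset /pw/ (1→5 rises), coda /∅/ ok → phonotactically legal
Phonotactically legal: go, vmwu.gfi, gmo.mwo, lwa.vo, pwu → 5.

5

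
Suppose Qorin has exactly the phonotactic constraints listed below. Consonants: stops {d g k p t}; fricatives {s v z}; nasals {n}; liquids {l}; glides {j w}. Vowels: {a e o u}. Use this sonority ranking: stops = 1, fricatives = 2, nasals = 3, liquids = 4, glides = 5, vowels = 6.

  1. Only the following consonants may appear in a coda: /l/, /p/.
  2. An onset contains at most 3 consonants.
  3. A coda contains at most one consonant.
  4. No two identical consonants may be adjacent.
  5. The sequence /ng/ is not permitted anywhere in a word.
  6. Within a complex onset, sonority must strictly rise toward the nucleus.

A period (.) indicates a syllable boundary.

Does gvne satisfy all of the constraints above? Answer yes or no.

yes

gvne — σ1 onset /gvn/ (1→2→3 rises), coda /∅/ ok → permitted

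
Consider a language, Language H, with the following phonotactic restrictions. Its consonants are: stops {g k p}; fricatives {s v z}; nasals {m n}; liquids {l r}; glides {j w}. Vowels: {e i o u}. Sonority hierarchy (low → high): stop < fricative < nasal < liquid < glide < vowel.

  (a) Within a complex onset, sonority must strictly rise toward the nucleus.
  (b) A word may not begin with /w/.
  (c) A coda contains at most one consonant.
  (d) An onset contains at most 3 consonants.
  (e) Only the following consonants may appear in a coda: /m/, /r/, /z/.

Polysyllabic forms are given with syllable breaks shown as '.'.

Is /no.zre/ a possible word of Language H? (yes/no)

/no.zre/ — σ1 onset /n/, coda /∅/ ok; σ2 onset /zr/ (2→4 rises), coda /∅/ ok → phonotactically legal

yes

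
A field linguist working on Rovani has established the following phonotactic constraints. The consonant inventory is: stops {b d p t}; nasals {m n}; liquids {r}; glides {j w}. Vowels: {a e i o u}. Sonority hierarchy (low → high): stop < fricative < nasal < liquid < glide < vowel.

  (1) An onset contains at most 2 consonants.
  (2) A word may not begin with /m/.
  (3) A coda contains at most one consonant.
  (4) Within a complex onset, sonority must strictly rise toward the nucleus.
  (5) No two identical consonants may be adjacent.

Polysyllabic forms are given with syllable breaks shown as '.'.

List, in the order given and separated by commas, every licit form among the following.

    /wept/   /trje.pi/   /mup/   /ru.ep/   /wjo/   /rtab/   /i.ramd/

/wept/ — violates constraint 3: syllable 1 coda /pt/ has 2 consonants (> 1) → illicit
/trje.pi/ — violates constraint 1: syllable 1 onset /trj/ has 3 consonants (> 2) → illicit
/mup/ — violates constraint 2: word begins with /m/ → illicit
/ru.ep/ — σ1 onset /r/, coda /∅/ ok; σ2 onset /∅/, coda /p/ ok → licit
/wjo/ — violates constraint 4: syllable 1 onset /wj/: /w/ (glide, 5) → /j/ (glide, 5) does not rise → illicit
/rtab/ — violates constraint 4: syllable 1 onset /rt/: /r/ (liquid, 4) → /t/ (stop, 1) does not rise → illicit
/i.ramd/ — violates constraint 3: syllable 2 coda /md/ has 2 consonants (> 1) → illicit

/ru.ep/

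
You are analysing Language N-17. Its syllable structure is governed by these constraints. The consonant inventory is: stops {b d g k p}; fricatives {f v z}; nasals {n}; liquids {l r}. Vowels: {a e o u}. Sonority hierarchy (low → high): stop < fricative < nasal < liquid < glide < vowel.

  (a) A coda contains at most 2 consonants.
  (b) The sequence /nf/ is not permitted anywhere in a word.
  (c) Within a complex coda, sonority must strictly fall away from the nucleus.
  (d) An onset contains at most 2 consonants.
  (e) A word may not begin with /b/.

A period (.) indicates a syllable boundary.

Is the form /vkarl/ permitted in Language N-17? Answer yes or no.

no

/vkarl/ — violates constraint (c): syllable 1 coda /rl/: /r/ (liquid, 4) → /l/ (liquid, 4) does not fall → not permitted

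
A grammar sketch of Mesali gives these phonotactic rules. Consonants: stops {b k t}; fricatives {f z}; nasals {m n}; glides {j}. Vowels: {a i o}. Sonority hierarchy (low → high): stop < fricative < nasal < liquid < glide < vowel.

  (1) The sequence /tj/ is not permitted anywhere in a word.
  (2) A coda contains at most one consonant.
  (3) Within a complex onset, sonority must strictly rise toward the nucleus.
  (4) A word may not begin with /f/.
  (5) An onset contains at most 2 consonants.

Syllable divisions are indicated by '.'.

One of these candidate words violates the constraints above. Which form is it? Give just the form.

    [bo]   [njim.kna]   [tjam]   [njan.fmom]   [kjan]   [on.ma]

[bo] — σ1 onset /b/, coda /∅/ ok → permitted
[njim.kna] — σ1 onset /nj/ (3→5 rises), coda /m/ ok; σ2 onset /kn/ (1→3 rises), coda /∅/ ok → permitted
[tjam] — violates constraint 1: contains banned sequence /tj/ → not permitted
[njan.fmom] — σ1 onset /nj/ (3→5 rises), coda /n/ ok; σ2 onset /fm/ (2→3 rises), coda /m/ ok → permitted
[kjan] — σ1 onset /kj/ (1→5 rises), coda /n/ ok → permitted
[on.ma] — σ1 onset /∅/, coda /n/ ok; σ2 onset /m/, coda /∅/ ok → permitted

[tjam]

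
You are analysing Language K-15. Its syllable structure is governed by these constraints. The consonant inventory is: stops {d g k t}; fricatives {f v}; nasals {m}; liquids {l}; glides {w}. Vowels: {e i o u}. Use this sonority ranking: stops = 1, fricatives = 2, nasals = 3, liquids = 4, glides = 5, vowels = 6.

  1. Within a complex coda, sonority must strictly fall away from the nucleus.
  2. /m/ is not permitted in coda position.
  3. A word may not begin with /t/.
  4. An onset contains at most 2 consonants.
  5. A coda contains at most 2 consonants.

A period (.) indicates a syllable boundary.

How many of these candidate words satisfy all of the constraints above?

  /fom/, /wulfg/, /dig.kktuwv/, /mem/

/fom/ — violates constraint 2: syllable 1 coda contains /m/ → not permitted
/wulfg/ — violates constraint 5: syllable 1 coda /lfg/ has 3 consonants (> 2) → not permitted
/dig.kktuwv/ — violates constraint 4: syllable 2 onset /kkt/ has 3 consonants (> 2) → not permitted
/mem/ — violates constraint 2: syllable 1 coda contains /m/ → not permitted
No form is permitted → 0.

0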